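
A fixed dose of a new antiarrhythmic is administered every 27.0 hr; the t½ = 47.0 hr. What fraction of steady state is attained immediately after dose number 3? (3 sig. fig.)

k = ln 2 / 47.0 = 0.01475 hr⁻¹
f_n = 1 − e^(−nkτ) = 1 − e^(−3 × 0.01475 × 27.0) = 1 − e^(−1.195) = 1 − 0.3028 ≈ 0.697

0.697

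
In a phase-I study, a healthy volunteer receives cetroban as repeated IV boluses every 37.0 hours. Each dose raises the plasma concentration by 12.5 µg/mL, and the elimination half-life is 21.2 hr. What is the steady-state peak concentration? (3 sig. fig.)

17.8 µg/mL

k = ln 2 / 21.2 = 0.03270 hr⁻¹
Fraction remaining after one interval: e^(−kτ) = e^(−0.03270 × 37.0) = 0.2983
R = 1 / (1 − 0.2983) = 1.425
Css,max = 12.5 × 1.425 ≈ 17.8 µg/mL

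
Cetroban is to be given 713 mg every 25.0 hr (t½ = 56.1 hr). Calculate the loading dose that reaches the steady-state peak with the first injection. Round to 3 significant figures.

k = ln 2 / 56.1 = 0.01236 hr⁻¹
Accumulation ratio R = 1 / (1 − e^(−kτ)) = 1 / (1 − e^(−0.01236×25.0)) = 1 / (1 − 0.7343) = 3.763
Loading dose = maintenance dose × R = 713 × 3.763 ≈ 2680 mg

2680 mg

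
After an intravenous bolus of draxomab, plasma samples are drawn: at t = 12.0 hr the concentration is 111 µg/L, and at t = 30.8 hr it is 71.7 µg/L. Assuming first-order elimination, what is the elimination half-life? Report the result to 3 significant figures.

29.8 hours

k = ln(C₁/C₂) / (t₂ − t₁) = ln(111/71.7) / (30.8 − 12.0)
  = 0.4370 / 18.80 = 0.02325 hr⁻¹
t½ = ln 2 / k = ln 2 / 0.02325 ≈ 29.8 hours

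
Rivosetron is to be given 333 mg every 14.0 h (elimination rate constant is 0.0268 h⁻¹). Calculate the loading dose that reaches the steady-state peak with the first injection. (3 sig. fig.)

1060 mg

Accumulation ratio R = 1 / (1 − e^(−kτ)) = 1 / (1 − e^(−0.02680×14.0)) = 1 / (1 − 0.6872) = 3.196
Loading dose = maintenance dose × R = 333 × 3.196 ≈ 1060 mg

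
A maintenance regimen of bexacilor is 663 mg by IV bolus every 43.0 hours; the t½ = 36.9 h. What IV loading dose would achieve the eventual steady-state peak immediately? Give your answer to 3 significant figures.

k = ln 2 / 36.9 = 0.01878 h⁻¹
Accumulation ratio R = 1 / (1 − e^(−kτ)) = 1 / (1 − e^(−0.01878×43.0)) = 1 / (1 − 0.4459) = 1.805
Loading dose = maintenance dose × R = 663 × 1.805 ≈ 1200 mg

1200 mg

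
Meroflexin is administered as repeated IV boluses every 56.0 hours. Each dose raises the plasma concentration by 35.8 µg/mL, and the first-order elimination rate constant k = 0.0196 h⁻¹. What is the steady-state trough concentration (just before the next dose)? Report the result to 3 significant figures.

Fraction remaining after one interval: e^(−kτ) = e^(−0.01960 × 56.0) = 0.3337
R = 1 / (1 − 0.3337) = 1.501
Css,max = 35.8 × 1.501 = 53.73 µg/mL
Css,min = Css,max × e^(−kτ) = 53.73 × 0.3337 ≈ 17.9 µg/mL

17.9 µg/mL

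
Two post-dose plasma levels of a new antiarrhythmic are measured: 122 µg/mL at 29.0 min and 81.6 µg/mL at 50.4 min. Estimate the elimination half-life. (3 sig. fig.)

36.9 minutes

k = ln(C₁/C₂) / (t₂ − t₁) = ln(122/81.6) / (50.4 − 29.0)
  = 0.4022 / 21.40 = 0.01879 min⁻¹
t½ = ln 2 / k = ln 2 / 0.01879 ≈ 36.9 minutes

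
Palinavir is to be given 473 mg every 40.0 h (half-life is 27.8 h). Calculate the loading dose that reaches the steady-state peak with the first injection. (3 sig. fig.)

749 mg

k = ln 2 / 27.8 = 0.02493 h⁻¹
Accumulation ratio R = 1 / (1 − e^(−kτ)) = 1 / (1 − e^(−0.02493×40.0)) = 1 / (1 − 0.3689) = 1.584
Loading dose = maintenance dose × R = 473 × 1.584 ≈ 749 mg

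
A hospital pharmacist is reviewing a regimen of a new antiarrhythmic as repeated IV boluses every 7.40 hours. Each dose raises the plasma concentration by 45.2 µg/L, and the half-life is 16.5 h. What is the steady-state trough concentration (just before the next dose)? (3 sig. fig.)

k = ln 2 / 16.5 = 0.04201 h⁻¹
Fraction remaining after one interval: e^(−kτ) = e^(−0.04201 × 7.40) = 0.7328
R = 1 / (1 − 0.7328) = 3.743
Css,max = 45.2 × 3.743 = 169.2 µg/L
Css,min = Css,max × e^(−kτ) = 169.2 × 0.7328 ≈ 124 µg/L

124 µg/L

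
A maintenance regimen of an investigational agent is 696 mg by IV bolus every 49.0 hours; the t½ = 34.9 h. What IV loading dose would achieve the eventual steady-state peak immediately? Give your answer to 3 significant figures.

1120 mg

k = ln 2 / 34.9 = 0.01986 h⁻¹
Accumulation ratio R = 1 / (1 − e^(−kτ)) = 1 / (1 − e^(−0.01986×49.0)) = 1 / (1 − 0.3779) = 1.607
Loading dose = maintenance dose × R = 696 × 1.607 ≈ 1120 mg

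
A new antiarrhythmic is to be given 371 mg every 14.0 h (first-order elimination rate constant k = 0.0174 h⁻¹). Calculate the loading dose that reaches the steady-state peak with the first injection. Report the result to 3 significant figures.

Accumulation ratio R = 1 / (1 − e^(−kτ)) = 1 / (1 − e^(−0.01740×14.0)) = 1 / (1 − 0.7838) = 4.625
Loading dose = maintenance dose × R = 371 × 4.625 ≈ 1720 mg

1720 mg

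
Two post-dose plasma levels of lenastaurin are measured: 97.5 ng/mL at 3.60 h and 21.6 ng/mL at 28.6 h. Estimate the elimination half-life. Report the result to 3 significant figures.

11.5 hours

k = ln(C₁/C₂) / (t₂ − t₁) = ln(97.5/21.6) / (28.6 − 3.60)
  = 1.507 / 25.00 = 0.06029 h⁻¹
t½ = ln 2 / k = ln 2 / 0.06029 ≈ 11.5 hours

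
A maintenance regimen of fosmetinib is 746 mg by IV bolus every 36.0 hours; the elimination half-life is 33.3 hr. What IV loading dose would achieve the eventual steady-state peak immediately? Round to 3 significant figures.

k = ln 2 / 33.3 = 0.02082 hr⁻¹
Accumulation ratio R = 1 / (1 − e^(−kτ)) = 1 / (1 − e^(−0.02082×36.0)) = 1 / (1 − 0.4727) = 1.896
Loading dose = maintenance dose × R = 746 × 1.896 ≈ 1410 mg

1410 mg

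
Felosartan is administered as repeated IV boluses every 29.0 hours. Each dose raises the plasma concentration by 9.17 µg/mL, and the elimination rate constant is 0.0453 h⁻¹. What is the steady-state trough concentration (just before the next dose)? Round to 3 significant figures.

Fraction remaining after one interval: e^(−kτ) = e^(−0.04530 × 29.0) = 0.2688
R = 1 / (1 − 0.2688) = 1.368
Css,max = 9.17 × 1.368 = 12.54 µg/mL
Css,min = Css,max × e^(−kτ) = 12.54 × 0.2688 ≈ 3.37 µg/mL

3.37 µg/mL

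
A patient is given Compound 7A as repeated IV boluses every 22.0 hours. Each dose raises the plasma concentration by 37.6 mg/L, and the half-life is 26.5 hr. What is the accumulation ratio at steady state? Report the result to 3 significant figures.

k = ln 2 / 26.5 = 0.02616 hr⁻¹
Fraction remaining after one interval: e^(−kτ) = e^(−0.02616 × 22.0) = 0.5625
R = 1 / (1 − 0.5625) = 1 / 0.4375 ≈ 2.29

2.29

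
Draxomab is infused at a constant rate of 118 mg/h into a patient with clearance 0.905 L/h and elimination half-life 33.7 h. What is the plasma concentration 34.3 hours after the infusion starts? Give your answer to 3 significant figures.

66.0 µg/mL

Css = rate / CL = 118 / 0.905 = 130.4 µg/mL
k = ln 2 / 33.7 = 0.02057 h⁻¹
C(t) = Css (1 − e^(−kt)) = 130.4 × (1 − e^(−0.7055)) = 130.4 × 0.5061 ≈ 66.0 µg/mL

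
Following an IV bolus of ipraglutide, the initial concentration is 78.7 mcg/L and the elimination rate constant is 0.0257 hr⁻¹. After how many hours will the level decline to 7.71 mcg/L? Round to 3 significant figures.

C(t) = C₀ e^(−kt)  ⇒  t = ln(C₀/C) / k
t = ln(78.7/7.71) / 0.02570 = 2.323 / 0.02570 ≈ 90.4 hours

90.4 hours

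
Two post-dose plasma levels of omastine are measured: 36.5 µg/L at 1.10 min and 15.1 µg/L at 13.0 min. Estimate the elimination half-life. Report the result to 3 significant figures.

k = ln(C₁/C₂) / (t₂ − t₁) = ln(36.5/15.1) / (13.0 − 1.10)
  = 0.8826 / 11.90 = 0.07417 min⁻¹
t½ = ln 2 / k = ln 2 / 0.07417 ≈ 9.35 minutes

9.35 minutes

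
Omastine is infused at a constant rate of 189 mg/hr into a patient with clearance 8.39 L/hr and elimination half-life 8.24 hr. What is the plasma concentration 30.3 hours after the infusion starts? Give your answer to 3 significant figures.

Css = rate / CL = 189 / 8.39 = 22.53 µg/mL
k = ln 2 / 8.24 = 0.08412 hr⁻¹
C(t) = Css (1 − e^(−kt)) = 22.53 × (1 − e^(−2.549)) = 22.53 × 0.9218 ≈ 20.8 µg/mL

20.8 µg/mL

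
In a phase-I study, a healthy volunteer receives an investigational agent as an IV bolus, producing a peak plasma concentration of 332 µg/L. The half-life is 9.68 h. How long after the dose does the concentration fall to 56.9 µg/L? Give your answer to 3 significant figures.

24.6 hours

k = ln 2 / 9.68 = 0.07161 h⁻¹
C(t) = C₀ e^(−kt)  ⇒  t = ln(C₀/C) / k
t = ln(332/56.9) / 0.07161 = 1.764 / 0.07161 ≈ 24.6 hours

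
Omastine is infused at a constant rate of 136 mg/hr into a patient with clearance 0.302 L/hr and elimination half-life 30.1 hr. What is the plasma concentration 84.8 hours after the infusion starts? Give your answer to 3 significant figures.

Css = rate / CL = 136 / 0.302 = 450.3 µg/mL
k = ln 2 / 30.1 = 0.02303 hr⁻¹
C(t) = Css (1 − e^(−kt)) = 450.3 × (1 − e^(−1.953)) = 450.3 × 0.8581 ≈ 386 µg/mL

386 µg/mL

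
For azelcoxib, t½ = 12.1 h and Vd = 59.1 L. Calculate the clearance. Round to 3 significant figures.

3.39 L/h

k = ln 2 / t½ = ln 2 / 12.1 = 0.05728 h⁻¹
CL = k · V = 0.05728 × 59.1 ≈ 3.39 L/h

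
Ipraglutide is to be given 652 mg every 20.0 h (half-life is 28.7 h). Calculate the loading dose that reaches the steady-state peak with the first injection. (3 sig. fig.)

1700 mg

k = ln 2 / 28.7 = 0.02415 h⁻¹
Accumulation ratio R = 1 / (1 − e^(−kτ)) = 1 / (1 − e^(−0.02415×20.0)) = 1 / (1 − 0.6169) = 2.610
Loading dose = maintenance dose × R = 652 × 2.610 ≈ 1700 mg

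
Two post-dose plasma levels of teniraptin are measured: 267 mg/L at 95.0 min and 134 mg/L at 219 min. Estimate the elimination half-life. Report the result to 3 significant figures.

k = ln(C₁/C₂) / (t₂ − t₁) = ln(267/134) / (219 − 95.0)
  = 0.6894 / 124.0 = 0.005560 min⁻¹
t½ = ln 2 / k = ln 2 / 0.005560 ≈ 125 minutes

125 minutes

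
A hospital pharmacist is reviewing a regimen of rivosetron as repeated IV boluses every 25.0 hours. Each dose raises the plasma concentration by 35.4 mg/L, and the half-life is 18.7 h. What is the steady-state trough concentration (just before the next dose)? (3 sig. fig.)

k = ln 2 / 18.7 = 0.03707 h⁻¹
Fraction remaining after one interval: e^(−kτ) = e^(−0.03707 × 25.0) = 0.3959
R = 1 / (1 − 0.3959) = 1.655
Css,max = 35.4 × 1.655 = 58.60 mg/L
Css,min = Css,max × e^(−kτ) = 58.60 × 0.3959 ≈ 23.2 mg/L

23.2 mg/L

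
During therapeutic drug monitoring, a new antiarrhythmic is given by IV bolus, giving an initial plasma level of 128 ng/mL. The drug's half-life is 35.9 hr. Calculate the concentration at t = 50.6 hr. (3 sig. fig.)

k = ln 2 / 35.9 = 0.01931 hr⁻¹
C(t) = C₀ e^(−kt) = 128 × e^(−0.01931 × 50.6) = 128 × e^(−0.9770) = 128 × 0.3764 ≈ 48.2 ng/mL

48.2 ng/mL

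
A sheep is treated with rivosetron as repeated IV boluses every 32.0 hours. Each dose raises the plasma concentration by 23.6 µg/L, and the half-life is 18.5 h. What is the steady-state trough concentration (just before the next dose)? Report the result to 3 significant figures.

10.2 µg/L

k = ln 2 / 18.5 = 0.03747 h⁻¹
Fraction remaining after one interval: e^(−kτ) = e^(−0.03747 × 32.0) = 0.3015
R = 1 / (1 − 0.3015) = 1.432
Css,max = 23.6 × 1.432 = 33.79 µg/L
Css,min = Css,max × e^(−kτ) = 33.79 × 0.3015 ≈ 10.2 µg/L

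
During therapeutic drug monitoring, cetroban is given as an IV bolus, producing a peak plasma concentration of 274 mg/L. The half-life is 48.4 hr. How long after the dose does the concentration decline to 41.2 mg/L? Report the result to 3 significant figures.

k = ln 2 / 48.4 = 0.01432 hr⁻¹
C(t) = C₀ e^(−kt)  ⇒  t = ln(C₀/C) / k
t = ln(274/41.2) / 0.01432 = 1.895 / 0.01432 ≈ 132 hours

132 hours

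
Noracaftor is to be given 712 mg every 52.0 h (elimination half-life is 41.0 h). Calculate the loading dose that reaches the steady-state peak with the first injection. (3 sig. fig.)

k = ln 2 / 41.0 = 0.01691 h⁻¹
Accumulation ratio R = 1 / (1 − e^(−kτ)) = 1 / (1 − e^(−0.01691×52.0)) = 1 / (1 − 0.4152) = 1.710
Loading dose = maintenance dose × R = 712 × 1.710 ≈ 1220 mg

1220 mg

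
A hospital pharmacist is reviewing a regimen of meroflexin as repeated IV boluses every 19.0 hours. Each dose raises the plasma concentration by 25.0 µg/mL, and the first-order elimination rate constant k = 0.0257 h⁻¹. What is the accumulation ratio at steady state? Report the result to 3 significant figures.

Fraction remaining after one interval: e^(−kτ) = e^(−0.02570 × 19.0) = 0.6137
R = 1 / (1 − 0.6137) = 1 / 0.3863 ≈ 2.59

2.59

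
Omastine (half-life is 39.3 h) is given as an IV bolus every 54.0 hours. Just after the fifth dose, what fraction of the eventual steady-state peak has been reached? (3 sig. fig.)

k = ln 2 / 39.3 = 0.01764 h⁻¹
f_n = 1 − e^(−nkτ) = 1 − e^(−5 × 0.01764 × 54.0) = 1 − e^(−4.762) = 1 − 0.008548 ≈ 0.991

0.991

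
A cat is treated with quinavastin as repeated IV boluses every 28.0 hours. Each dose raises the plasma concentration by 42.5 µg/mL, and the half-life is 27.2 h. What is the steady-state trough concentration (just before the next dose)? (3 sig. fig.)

k = ln 2 / 27.2 = 0.02548 h⁻¹
Fraction remaining after one interval: e^(−kτ) = e^(−0.02548 × 28.0) = 0.4899
R = 1 / (1 − 0.4899) = 1.960
Css,max = 42.5 × 1.960 = 83.32 µg/mL
Css,min = Css,max × e^(−kτ) = 83.32 × 0.4899 ≈ 40.8 µg/mL

40.8 µg/mL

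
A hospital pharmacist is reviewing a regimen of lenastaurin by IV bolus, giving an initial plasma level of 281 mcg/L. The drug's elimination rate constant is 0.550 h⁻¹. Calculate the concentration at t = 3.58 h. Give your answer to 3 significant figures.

39.2 mcg/L

C(t) = C₀ e^(−kt) = 281 × e^(−0.5500 × 3.58) = 281 × e^(−1.969) = 281 × 0.1396 ≈ 39.2 mcg/L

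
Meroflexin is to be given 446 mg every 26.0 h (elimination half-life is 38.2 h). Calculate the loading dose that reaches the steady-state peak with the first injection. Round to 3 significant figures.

1190 mg

k = ln 2 / 38.2 = 0.01815 h⁻¹
Accumulation ratio R = 1 / (1 − e^(−kτ)) = 1 / (1 − e^(−0.01815×26.0)) = 1 / (1 − 0.6239) = 2.659
Loading dose = maintenance dose × R = 446 × 2.659 ≈ 1190 mg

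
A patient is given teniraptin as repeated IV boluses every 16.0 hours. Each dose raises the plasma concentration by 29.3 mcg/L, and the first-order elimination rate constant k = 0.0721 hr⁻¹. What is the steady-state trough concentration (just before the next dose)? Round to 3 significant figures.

Fraction remaining after one interval: e^(−kτ) = e^(−0.07210 × 16.0) = 0.3155
R = 1 / (1 − 0.3155) = 1.461
Css,max = 29.3 × 1.461 = 42.80 mcg/L
Css,min = Css,max × e^(−kτ) = 42.80 × 0.3155 ≈ 13.5 mcg/L

13.5 mcg/L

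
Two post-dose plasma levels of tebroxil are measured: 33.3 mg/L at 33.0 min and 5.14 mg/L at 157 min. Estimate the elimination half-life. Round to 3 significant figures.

k = ln(C₁/C₂) / (t₂ − t₁) = ln(33.3/5.14) / (157 − 33.0)
  = 1.869 / 124.0 = 0.01507 min⁻¹
t½ = ln 2 / k = ln 2 / 0.01507 ≈ 46.0 minutes

46.0 minutes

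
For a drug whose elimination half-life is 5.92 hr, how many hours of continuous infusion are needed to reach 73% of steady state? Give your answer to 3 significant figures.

11.2 hours

k = ln 2 / 5.92 = 0.1171 hr⁻¹
f = 1 − e^(−kt)  ⇒  t = −ln(1 − f) / k
t = −ln(1 − 0.73) / 0.1171 = 1.309 / 0.1171 ≈ 11.2 hours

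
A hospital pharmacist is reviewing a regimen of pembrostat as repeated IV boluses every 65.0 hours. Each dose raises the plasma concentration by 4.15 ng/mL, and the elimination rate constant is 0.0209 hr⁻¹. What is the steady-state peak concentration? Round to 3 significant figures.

Fraction remaining after one interval: e^(−kτ) = e^(−0.02090 × 65.0) = 0.2570
R = 1 / (1 − 0.2570) = 1.346
Css,max = 4.15 × 1.346 ≈ 5.59 ng/mL

5.59 ng/mL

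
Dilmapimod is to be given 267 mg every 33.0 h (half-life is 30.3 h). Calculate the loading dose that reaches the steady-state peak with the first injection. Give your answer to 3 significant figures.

k = ln 2 / 30.3 = 0.02288 h⁻¹
Accumulation ratio R = 1 / (1 − e^(−kτ)) = 1 / (1 − e^(−0.02288×33.0)) = 1 / (1 − 0.4701) = 1.887
Loading dose = maintenance dose × R = 267 × 1.887 ≈ 504 mg

504 mg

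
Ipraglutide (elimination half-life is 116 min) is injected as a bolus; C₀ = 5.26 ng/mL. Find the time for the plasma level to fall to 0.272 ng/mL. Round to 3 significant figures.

k = ln 2 / 116 = 0.005975 min⁻¹
C(t) = C₀ e^(−kt)  ⇒  t = ln(C₀/C) / k
t = ln(5.26/0.272) / 0.005975 = 2.962 / 0.005975 ≈ 496 minutes

496 minutes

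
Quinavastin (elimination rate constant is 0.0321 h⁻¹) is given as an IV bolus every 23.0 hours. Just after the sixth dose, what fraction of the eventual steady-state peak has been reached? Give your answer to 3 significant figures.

f_n = 1 − e^(−nkτ) = 1 − e^(−6 × 0.03210 × 23.0) = 1 − e^(−4.430) = 1 − 0.01192 ≈ 0.988

0.988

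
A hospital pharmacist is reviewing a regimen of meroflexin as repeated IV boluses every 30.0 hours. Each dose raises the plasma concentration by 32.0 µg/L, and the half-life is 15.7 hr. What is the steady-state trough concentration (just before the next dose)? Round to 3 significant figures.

11.6 µg/L

k = ln 2 / 15.7 = 0.04415 hr⁻¹
Fraction remaining after one interval: e^(−kτ) = e^(−0.04415 × 30.0) = 0.2659
R = 1 / (1 − 0.2659) = 1.362
Css,max = 32.0 × 1.362 = 43.59 µg/L
Css,min = Css,max × e^(−kτ) = 43.59 × 0.2659 ≈ 11.6 µg/L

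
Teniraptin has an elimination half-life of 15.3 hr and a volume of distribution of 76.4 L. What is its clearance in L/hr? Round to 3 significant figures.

k = ln 2 / t½ = ln 2 / 15.3 = 0.04530 hr⁻¹
CL = k · V = 0.04530 × 76.4 ≈ 3.46 L/hr

3.46 L/hr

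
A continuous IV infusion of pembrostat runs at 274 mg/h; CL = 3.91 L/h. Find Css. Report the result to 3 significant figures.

Css = infusion rate / CL = 274 / 3.91 ≈ 70.1 µg/mL

70.1 µg/mL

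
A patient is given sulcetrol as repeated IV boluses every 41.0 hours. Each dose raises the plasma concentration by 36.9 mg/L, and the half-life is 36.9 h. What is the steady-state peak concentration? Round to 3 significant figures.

68.7 mg/L

k = ln 2 / 36.9 = 0.01878 h⁻¹
Fraction remaining after one interval: e^(−kτ) = e^(−0.01878 × 41.0) = 0.4629
R = 1 / (1 − 0.4629) = 1.862
Css,max = 36.9 × 1.862 ≈ 68.7 mg/L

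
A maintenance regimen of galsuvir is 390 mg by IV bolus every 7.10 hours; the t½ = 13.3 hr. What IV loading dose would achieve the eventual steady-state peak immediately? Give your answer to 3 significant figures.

1260 mg

k = ln 2 / 13.3 = 0.05212 hr⁻¹
Accumulation ratio R = 1 / (1 − e^(−kτ)) = 1 / (1 − e^(−0.05212×7.10)) = 1 / (1 − 0.6907) = 3.233
Loading dose = maintenance dose × R = 390 × 3.233 ≈ 1260 mg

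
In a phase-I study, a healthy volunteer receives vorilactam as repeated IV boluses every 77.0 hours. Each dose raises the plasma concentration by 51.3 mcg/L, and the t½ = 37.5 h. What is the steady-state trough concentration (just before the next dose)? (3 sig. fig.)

16.3 mcg/L

k = ln 2 / 37.5 = 0.01848 h⁻¹
Fraction remaining after one interval: e^(−kτ) = e^(−0.01848 × 77.0) = 0.2409
R = 1 / (1 − 0.2409) = 1.317
Css,max = 51.3 × 1.317 = 67.58 mcg/L
Css,min = Css,max × e^(−kτ) = 67.58 × 0.2409 ≈ 16.3 mcg/L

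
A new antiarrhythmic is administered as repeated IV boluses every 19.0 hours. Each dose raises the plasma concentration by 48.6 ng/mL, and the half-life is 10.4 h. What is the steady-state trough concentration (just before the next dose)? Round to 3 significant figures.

k = ln 2 / 10.4 = 0.06665 h⁻¹
Fraction remaining after one interval: e^(−kτ) = e^(−0.06665 × 19.0) = 0.2819
R = 1 / (1 − 0.2819) = 1.392
Css,max = 48.6 × 1.392 = 67.68 ng/mL
Css,min = Css,max × e^(−kτ) = 67.68 × 0.2819 ≈ 19.1 ng/mL

19.1 ng/mL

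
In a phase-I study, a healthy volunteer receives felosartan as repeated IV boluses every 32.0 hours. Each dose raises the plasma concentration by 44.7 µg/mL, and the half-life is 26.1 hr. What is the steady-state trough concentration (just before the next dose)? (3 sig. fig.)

33.4 µg/mL

k = ln 2 / 26.1 = 0.02656 hr⁻¹
Fraction remaining after one interval: e^(−kτ) = e^(−0.02656 × 32.0) = 0.4275
R = 1 / (1 − 0.4275) = 1.747
Css,max = 44.7 × 1.747 = 78.08 µg/mL
Css,min = Css,max × e^(−kτ) = 78.08 × 0.4275 ≈ 33.4 µg/mL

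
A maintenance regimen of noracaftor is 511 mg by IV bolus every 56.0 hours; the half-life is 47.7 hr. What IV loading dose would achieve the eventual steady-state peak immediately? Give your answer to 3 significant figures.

k = ln 2 / 47.7 = 0.01453 hr⁻¹
Accumulation ratio R = 1 / (1 − e^(−kτ)) = 1 / (1 − e^(−0.01453×56.0)) = 1 / (1 − 0.4432) = 1.796
Loading dose = maintenance dose × R = 511 × 1.796 ≈ 918 mg

918 mg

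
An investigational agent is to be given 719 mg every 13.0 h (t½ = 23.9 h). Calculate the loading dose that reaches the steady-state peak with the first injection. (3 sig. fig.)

k = ln 2 / 23.9 = 0.02900 h⁻¹
Accumulation ratio R = 1 / (1 − e^(−kτ)) = 1 / (1 − e^(−0.02900×13.0)) = 1 / (1 − 0.6859) = 3.184
Loading dose = maintenance dose × R = 719 × 3.184 ≈ 2290 mg

2290 mg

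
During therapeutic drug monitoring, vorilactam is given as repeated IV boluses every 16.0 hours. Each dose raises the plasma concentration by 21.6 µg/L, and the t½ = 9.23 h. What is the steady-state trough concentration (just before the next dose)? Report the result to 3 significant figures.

9.29 µg/L

k = ln 2 / 9.23 = 0.07510 h⁻¹
Fraction remaining after one interval: e^(−kτ) = e^(−0.07510 × 16.0) = 0.3007
R = 1 / (1 − 0.3007) = 1.430
Css,max = 21.6 × 1.430 = 30.89 µg/L
Css,min = Css,max × e^(−kτ) = 30.89 × 0.3007 ≈ 9.29 µg/L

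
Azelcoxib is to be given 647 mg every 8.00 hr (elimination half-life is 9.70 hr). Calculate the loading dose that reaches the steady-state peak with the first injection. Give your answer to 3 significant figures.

1490 mg

k = ln 2 / 9.70 = 0.07146 hr⁻¹
Accumulation ratio R = 1 / (1 − e^(−kτ)) = 1 / (1 − e^(−0.07146×8.00)) = 1 / (1 − 0.5646) = 2.297
Loading dose = maintenance dose × R = 647 × 2.297 ≈ 1490 mg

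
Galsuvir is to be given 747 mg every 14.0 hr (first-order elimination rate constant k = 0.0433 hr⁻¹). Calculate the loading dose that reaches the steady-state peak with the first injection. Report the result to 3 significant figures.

Accumulation ratio R = 1 / (1 − e^(−kτ)) = 1 / (1 − e^(−0.04330×14.0)) = 1 / (1 − 0.5454) = 2.200
Loading dose = maintenance dose × R = 747 × 2.200 ≈ 1640 mg

1640 mg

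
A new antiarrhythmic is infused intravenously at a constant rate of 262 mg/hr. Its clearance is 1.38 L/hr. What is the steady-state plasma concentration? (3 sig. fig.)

Css = infusion rate / CL = 262 / 1.38 ≈ 190 µg/mL

190 µg/mL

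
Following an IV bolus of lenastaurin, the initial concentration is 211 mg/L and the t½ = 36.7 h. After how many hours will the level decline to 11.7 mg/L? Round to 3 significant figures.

k = ln 2 / 36.7 = 0.01889 h⁻¹
C(t) = C₀ e^(−kt)  ⇒  t = ln(C₀/C) / k
t = ln(211/11.7) / 0.01889 = 2.892 / 0.01889 ≈ 153 hours

153 hours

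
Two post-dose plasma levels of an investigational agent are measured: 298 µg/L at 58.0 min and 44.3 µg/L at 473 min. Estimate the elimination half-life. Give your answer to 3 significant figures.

k = ln(C₁/C₂) / (t₂ − t₁) = ln(298/44.3) / (473 − 58.0)
  = 1.906 / 415.0 = 0.004593 min⁻¹
t½ = ln 2 / k = ln 2 / 0.004593 ≈ 151 minutes

151 minutes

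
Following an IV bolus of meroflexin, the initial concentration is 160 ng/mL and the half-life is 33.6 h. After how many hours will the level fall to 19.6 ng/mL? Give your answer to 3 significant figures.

k = ln 2 / 33.6 = 0.02063 h⁻¹
C(t) = C₀ e^(−kt)  ⇒  t = ln(C₀/C) / k
t = ln(160/19.6) / 0.02063 = 2.100 / 0.02063 ≈ 102 hours

102 hours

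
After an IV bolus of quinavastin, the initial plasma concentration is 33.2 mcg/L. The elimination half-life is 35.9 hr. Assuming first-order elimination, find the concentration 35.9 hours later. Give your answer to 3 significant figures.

16.6 mcg/L

k = ln 2 / 35.9 = 0.01931 hr⁻¹
35.9 hr is 1.000 half-lives, so C = 33.2 × (1/2)^1.000 = 33.2 × 0.5000 ≈ 16.6 mcg/L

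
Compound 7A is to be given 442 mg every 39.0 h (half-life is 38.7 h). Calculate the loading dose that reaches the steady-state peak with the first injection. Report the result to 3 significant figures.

879 mg

k = ln 2 / 38.7 = 0.01791 h⁻¹
Accumulation ratio R = 1 / (1 − e^(−kτ)) = 1 / (1 − e^(−0.01791×39.0)) = 1 / (1 − 0.4973) = 1.989
Loading dose = maintenance dose × R = 442 × 1.989 ≈ 879 mg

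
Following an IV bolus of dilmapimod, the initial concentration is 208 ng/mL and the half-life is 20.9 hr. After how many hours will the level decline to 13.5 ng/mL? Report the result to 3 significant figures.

82.5 hours

k = ln 2 / 20.9 = 0.03316 hr⁻¹
C(t) = C₀ e^(−kt)  ⇒  t = ln(C₀/C) / k
t = ln(208/13.5) / 0.03316 = 2.735 / 0.03316 ≈ 82.5 hours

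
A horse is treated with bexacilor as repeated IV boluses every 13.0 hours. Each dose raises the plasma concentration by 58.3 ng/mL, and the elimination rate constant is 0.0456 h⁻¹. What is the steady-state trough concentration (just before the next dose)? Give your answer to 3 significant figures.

Fraction remaining after one interval: e^(−kτ) = e^(−0.04560 × 13.0) = 0.5528
R = 1 / (1 − 0.5528) = 2.236
Css,max = 58.3 × 2.236 = 130.4 ng/mL
Css,min = Css,max × e^(−kτ) = 130.4 × 0.5528 ≈ 72.1 ng/mL

72.1 ng/mL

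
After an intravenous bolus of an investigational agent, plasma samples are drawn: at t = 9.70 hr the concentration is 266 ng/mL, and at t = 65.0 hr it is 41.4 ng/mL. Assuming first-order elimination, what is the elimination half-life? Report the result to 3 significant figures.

20.6 hours

k = ln(C₁/C₂) / (t₂ − t₁) = ln(266/41.4) / (65.0 − 9.70)
  = 1.860 / 55.30 = 0.03364 hr⁻¹
t½ = ln 2 / k = ln 2 / 0.03364 ≈ 20.6 hours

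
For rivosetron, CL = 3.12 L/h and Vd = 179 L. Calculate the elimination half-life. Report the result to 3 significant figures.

39.8 hours

k = CL / V = 3.12 / 179 = 0.01743 h⁻¹
t½ = ln 2 / k = ln 2 / 0.01743 ≈ 39.8 hours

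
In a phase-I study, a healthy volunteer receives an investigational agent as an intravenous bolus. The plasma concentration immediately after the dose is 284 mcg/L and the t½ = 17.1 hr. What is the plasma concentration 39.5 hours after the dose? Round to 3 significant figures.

k = ln 2 / 17.1 = 0.04053 hr⁻¹
C(t) = C₀ e^(−kt) = 284 × e^(−0.04053 × 39.5) = 284 × e^(−1.601) = 284 × 0.2017 ≈ 57.3 mcg/L

57.3 mcg/L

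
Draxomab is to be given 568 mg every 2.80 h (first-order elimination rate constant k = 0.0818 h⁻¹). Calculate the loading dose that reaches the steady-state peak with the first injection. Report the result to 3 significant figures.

Accumulation ratio R = 1 / (1 − e^(−kτ)) = 1 / (1 − e^(−0.08180×2.80)) = 1 / (1 − 0.7953) = 4.885
Loading dose = maintenance dose × R = 568 × 4.885 ≈ 2770 mg

2770 mg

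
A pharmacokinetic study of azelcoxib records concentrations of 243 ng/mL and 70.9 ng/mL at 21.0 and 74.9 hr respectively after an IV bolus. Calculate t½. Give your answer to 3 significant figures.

30.3 hours

k = ln(C₁/C₂) / (t₂ − t₁) = ln(243/70.9) / (74.9 − 21.0)
  = 1.232 / 53.90 = 0.02285 hr⁻¹
t½ = ln 2 / k = ln 2 / 0.02285 ≈ 30.3 hours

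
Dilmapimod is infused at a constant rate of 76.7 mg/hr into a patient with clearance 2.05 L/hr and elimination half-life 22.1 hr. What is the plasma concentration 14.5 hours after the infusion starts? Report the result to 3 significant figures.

Css = rate / CL = 76.7 / 2.05 = 37.41 mg/L
k = ln 2 / 22.1 = 0.03136 hr⁻¹
C(t) = Css (1 − e^(−kt)) = 37.41 × (1 − e^(−0.4548)) = 37.41 × 0.3654 ≈ 13.7 mg/L

13.7 mg/L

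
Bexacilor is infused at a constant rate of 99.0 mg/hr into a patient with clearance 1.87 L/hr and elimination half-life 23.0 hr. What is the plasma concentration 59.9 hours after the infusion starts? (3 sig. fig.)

44.2 µg/mL

Css = rate / CL = 99.0 / 1.87 = 52.94 µg/mL
k = ln 2 / 23.0 = 0.03014 hr⁻¹
C(t) = Css (1 − e^(−kt)) = 52.94 × (1 − e^(−1.805)) = 52.94 × 0.8356 ≈ 44.2 µg/mL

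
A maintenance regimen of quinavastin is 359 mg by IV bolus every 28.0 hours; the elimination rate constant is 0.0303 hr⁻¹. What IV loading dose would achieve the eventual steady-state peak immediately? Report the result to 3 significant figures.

628 mg

Accumulation ratio R = 1 / (1 − e^(−kτ)) = 1 / (1 − e^(−0.03030×28.0)) = 1 / (1 − 0.4281) = 1.749
Loading dose = maintenance dose × R = 359 × 1.749 ≈ 628 mg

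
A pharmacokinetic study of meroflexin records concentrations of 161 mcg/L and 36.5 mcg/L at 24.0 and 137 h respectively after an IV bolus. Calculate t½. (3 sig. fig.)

52.8 hours

k = ln(C₁/C₂) / (t₂ − t₁) = ln(161/36.5) / (137 − 24.0)
  = 1.484 / 113.0 = 0.01313 h⁻¹
t½ = ln 2 / k = ln 2 / 0.01313 ≈ 52.8 hours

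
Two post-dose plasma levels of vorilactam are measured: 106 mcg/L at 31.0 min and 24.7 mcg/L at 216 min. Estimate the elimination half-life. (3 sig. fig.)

88.0 minutes

k = ln(C₁/C₂) / (t₂ − t₁) = ln(106/24.7) / (216 − 31.0)
  = 1.457 / 185.0 = 0.007874 min⁻¹
t½ = ln 2 / k = ln 2 / 0.007874 ≈ 88.0 minutes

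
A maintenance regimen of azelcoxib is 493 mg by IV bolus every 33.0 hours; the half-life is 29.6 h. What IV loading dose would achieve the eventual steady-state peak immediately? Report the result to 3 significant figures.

916 mg

k = ln 2 / 29.6 = 0.02342 h⁻¹
Accumulation ratio R = 1 / (1 − e^(−kτ)) = 1 / (1 − e^(−0.02342×33.0)) = 1 / (1 − 0.4617) = 1.858
Loading dose = maintenance dose × R = 493 × 1.858 ≈ 916 mg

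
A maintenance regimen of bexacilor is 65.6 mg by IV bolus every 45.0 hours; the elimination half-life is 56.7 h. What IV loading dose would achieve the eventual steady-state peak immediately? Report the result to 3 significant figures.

k = ln 2 / 56.7 = 0.01222 h⁻¹
Accumulation ratio R = 1 / (1 − e^(−kτ)) = 1 / (1 − e^(−0.01222×45.0)) = 1 / (1 − 0.5769) = 2.363
Loading dose = maintenance dose × R = 65.6 × 2.363 ≈ 155 mg

155 mg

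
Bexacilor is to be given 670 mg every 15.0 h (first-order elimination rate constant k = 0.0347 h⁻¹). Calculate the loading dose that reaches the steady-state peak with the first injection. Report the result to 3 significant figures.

1650 mg

Accumulation ratio R = 1 / (1 − e^(−kτ)) = 1 / (1 − e^(−0.03470×15.0)) = 1 / (1 − 0.5942) = 2.464
Loading dose = maintenance dose × R = 670 × 2.464 ≈ 1650 mg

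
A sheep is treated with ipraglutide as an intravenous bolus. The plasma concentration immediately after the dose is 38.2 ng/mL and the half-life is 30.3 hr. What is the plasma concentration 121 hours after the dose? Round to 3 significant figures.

2.40 ng/mL

k = ln 2 / 30.3 = 0.02288 hr⁻¹
121 hr is 3.993 half-lives, so C = 38.2 × (1/2)^3.993 = 38.2 × 0.06279 ≈ 2.40 ng/mL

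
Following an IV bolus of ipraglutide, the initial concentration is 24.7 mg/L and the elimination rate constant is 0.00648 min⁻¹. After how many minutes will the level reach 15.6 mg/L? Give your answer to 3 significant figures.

70.9 minutes

C(t) = C₀ e^(−kt)  ⇒  t = ln(C₀/C) / k
t = ln(24.7/15.6) / 0.006480 = 0.4595 / 0.006480 ≈ 70.9 minutes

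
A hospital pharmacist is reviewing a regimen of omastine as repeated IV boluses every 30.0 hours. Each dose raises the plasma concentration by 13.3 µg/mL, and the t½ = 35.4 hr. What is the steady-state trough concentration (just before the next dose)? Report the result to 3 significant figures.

k = ln 2 / 35.4 = 0.01958 hr⁻¹
Fraction remaining after one interval: e^(−kτ) = e^(−0.01958 × 30.0) = 0.5558
R = 1 / (1 − 0.5558) = 2.251
Css,max = 13.3 × 2.251 = 29.94 µg/mL
Css,min = Css,max × e^(−kτ) = 29.94 × 0.5558 ≈ 16.6 µg/mL

16.6 µg/mL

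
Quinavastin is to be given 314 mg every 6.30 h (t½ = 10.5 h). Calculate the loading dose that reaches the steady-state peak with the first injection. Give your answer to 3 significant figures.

923 mg

k = ln 2 / 10.5 = 0.06601 h⁻¹
Accumulation ratio R = 1 / (1 − e^(−kτ)) = 1 / (1 − e^(−0.06601×6.30)) = 1 / (1 − 0.6598) = 2.939
Loading dose = maintenance dose × R = 314 × 2.939 ≈ 923 mg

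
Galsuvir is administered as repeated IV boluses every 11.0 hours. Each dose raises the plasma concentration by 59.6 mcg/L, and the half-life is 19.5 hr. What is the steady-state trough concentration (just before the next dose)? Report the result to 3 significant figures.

125 mcg/L

k = ln 2 / 19.5 = 0.03555 hr⁻¹
Fraction remaining after one interval: e^(−kτ) = e^(−0.03555 × 11.0) = 0.6764
R = 1 / (1 − 0.6764) = 3.090
Css,max = 59.6 × 3.090 = 184.2 mcg/L
Css,min = Css,max × e^(−kτ) = 184.2 × 0.6764 ≈ 125 mcg/L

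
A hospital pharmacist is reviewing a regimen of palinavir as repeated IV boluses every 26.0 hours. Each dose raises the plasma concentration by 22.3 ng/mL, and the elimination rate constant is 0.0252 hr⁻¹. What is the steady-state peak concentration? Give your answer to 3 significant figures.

Fraction remaining after one interval: e^(−kτ) = e^(−0.02520 × 26.0) = 0.5193
R = 1 / (1 − 0.5193) = 2.080
Css,max = 22.3 × 2.080 ≈ 46.4 ng/mL

46.4 ng/mL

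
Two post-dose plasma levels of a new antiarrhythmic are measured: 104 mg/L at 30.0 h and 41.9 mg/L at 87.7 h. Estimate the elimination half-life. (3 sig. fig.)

44.0 hours

k = ln(C₁/C₂) / (t₂ − t₁) = ln(104/41.9) / (87.7 − 30.0)
  = 0.9091 / 57.70 = 0.01576 h⁻¹
t½ = ln 2 / k = ln 2 / 0.01576 ≈ 44.0 hours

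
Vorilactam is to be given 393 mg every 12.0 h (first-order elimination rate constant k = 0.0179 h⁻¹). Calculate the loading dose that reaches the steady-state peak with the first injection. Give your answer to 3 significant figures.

2030 mg

Accumulation ratio R = 1 / (1 − e^(−kτ)) = 1 / (1 − e^(−0.01790×12.0)) = 1 / (1 − 0.8067) = 5.173
Loading dose = maintenance dose × R = 393 × 5.173 ≈ 2030 mg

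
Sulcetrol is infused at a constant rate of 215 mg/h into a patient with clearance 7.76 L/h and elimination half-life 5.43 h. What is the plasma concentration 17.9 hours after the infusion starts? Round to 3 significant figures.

24.9 mg/L

Css = rate / CL = 215 / 7.76 = 27.71 mg/L
k = ln 2 / 5.43 = 0.1277 h⁻¹
C(t) = Css (1 − e^(−kt)) = 27.71 × (1 − e^(−2.285)) = 27.71 × 0.8982 ≈ 24.9 mg/L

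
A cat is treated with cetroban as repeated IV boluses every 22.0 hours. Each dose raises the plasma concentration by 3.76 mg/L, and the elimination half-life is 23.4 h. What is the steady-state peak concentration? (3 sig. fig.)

k = ln 2 / 23.4 = 0.02962 h⁻¹
Fraction remaining after one interval: e^(−kτ) = e^(−0.02962 × 22.0) = 0.5212
R = 1 / (1 − 0.5212) = 2.088
Css,max = 3.76 × 2.088 ≈ 7.85 mg/L

7.85 mg/L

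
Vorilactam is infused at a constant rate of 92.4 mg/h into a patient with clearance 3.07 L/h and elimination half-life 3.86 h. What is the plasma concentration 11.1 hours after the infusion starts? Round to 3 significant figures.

Css = rate / CL = 92.4 / 3.07 = 30.10 mg/L
k = ln 2 / 3.86 = 0.1796 h⁻¹
C(t) = Css (1 − e^(−kt)) = 30.10 × (1 − e^(−1.993)) = 30.10 × 0.8637 ≈ 26.0 mg/L

26.0 mg/L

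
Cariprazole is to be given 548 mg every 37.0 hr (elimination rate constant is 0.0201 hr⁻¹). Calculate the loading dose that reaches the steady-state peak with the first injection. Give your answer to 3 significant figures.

1040 mg

Accumulation ratio R = 1 / (1 − e^(−kτ)) = 1 / (1 − e^(−0.02010×37.0)) = 1 / (1 − 0.4754) = 1.906
Loading dose = maintenance dose × R = 548 × 1.906 ≈ 1040 mg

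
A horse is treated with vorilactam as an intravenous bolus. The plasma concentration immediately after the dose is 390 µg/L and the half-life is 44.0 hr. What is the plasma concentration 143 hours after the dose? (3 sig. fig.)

41.0 µg/L

k = ln 2 / 44.0 = 0.01575 hr⁻¹
C(t) = C₀ e^(−kt) = 390 × e^(−0.01575 × 143) = 390 × e^(−2.253) = 390 × 0.1051 ≈ 41.0 µg/L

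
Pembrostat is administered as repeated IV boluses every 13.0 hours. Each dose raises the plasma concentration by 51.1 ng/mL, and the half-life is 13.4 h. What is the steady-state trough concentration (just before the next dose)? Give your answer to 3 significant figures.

53.3 ng/mL

k = ln 2 / 13.4 = 0.05173 h⁻¹
Fraction remaining after one interval: e^(−kτ) = e^(−0.05173 × 13.0) = 0.5105
R = 1 / (1 − 0.5105) = 2.043
Css,max = 51.1 × 2.043 = 104.4 ng/mL
Css,min = Css,max × e^(−kτ) = 104.4 × 0.5105 ≈ 53.3 ng/mL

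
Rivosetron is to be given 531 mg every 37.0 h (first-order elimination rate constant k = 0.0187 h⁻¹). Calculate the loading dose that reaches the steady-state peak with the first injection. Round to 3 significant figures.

Accumulation ratio R = 1 / (1 − e^(−kτ)) = 1 / (1 − e^(−0.01870×37.0)) = 1 / (1 − 0.5006) = 2.002
Loading dose = maintenance dose × R = 531 × 2.002 ≈ 1060 mg

1060 mg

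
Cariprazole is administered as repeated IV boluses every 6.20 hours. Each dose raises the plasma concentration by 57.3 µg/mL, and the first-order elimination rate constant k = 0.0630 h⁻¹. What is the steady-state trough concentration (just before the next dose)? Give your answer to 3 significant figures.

Fraction remaining after one interval: e^(−kτ) = e^(−0.06300 × 6.20) = 0.6767
R = 1 / (1 − 0.6767) = 3.093
Css,max = 57.3 × 3.093 = 177.2 µg/mL
Css,min = Css,max × e^(−kτ) = 177.2 × 0.6767 ≈ 120 µg/mL

120 µg/mL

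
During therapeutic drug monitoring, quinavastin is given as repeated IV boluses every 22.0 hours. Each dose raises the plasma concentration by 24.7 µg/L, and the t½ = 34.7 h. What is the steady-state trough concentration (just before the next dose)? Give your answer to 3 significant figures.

44.8 µg/L

k = ln 2 / 34.7 = 0.01998 h⁻¹
Fraction remaining after one interval: e^(−kτ) = e^(−0.01998 × 22.0) = 0.6444
R = 1 / (1 − 0.6444) = 2.812
Css,max = 24.7 × 2.812 = 69.46 µg/L
Css,min = Css,max × e^(−kτ) = 69.46 × 0.6444 ≈ 44.8 µg/L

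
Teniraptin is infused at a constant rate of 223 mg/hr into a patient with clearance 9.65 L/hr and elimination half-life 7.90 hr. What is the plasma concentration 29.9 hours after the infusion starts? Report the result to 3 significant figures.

21.4 µg/mL

Css = rate / CL = 223 / 9.65 = 23.11 µg/mL
k = ln 2 / 7.90 = 0.08774 hr⁻¹
C(t) = Css (1 − e^(−kt)) = 23.11 × (1 − e^(−2.623)) = 23.11 × 0.9274 ≈ 21.4 µg/mL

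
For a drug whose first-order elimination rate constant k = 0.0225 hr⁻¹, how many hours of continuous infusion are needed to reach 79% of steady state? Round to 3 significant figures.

69.4 hours

f = 1 − e^(−kt)  ⇒  t = −ln(1 − f) / k
t = −ln(1 − 0.79) / 0.02250 = 1.561 / 0.02250 ≈ 69.4 hours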